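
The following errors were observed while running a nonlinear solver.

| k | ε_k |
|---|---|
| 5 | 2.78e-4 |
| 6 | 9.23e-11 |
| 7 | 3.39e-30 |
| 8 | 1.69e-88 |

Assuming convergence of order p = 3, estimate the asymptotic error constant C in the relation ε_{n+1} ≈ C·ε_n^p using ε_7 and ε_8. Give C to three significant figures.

C ≈ ε_8 / ε_7^3
  = 1.69e-88 / (3.39e-30)^3
  = 1.69e-88 / 3.89582e-89 ≈ 4.338

4.34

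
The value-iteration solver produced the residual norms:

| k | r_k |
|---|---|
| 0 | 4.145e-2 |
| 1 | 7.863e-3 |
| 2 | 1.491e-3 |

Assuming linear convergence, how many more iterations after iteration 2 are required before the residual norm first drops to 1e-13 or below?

Rate ρ ≈ r_2/r_1 = 1.491e-3/7.863e-3 = 0.1896.
After j more steps, r_{2+j} ≈ 1.491e-3·ρ^j; need ρ^j ≤ 1e-13/1.491e-3 = 6.70691e-11.
j ≥ ln(6.70691e-11)/ln(0.1896) = -23.4253/-1.66284 = 14.088.
So 15 more iterations are needed.

15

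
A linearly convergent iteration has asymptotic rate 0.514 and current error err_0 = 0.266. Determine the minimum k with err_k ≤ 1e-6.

After k steps, err_k ≈ 0.266·0.514^k.
Need 0.514^k ≤ 1e-6/0.266 = 3.7594e-06.
k ≥ ln(3.7594e-06)/ln(0.514) = -12.4913/-0.66553 = 18.769.
Smallest integer k = 19.

19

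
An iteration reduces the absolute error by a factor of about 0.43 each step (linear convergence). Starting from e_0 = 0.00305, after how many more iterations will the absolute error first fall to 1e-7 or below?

13

After k steps, e_k ≈ 0.00305·0.43^k.
Need 0.43^k ≤ 1e-7/0.00305 = 3.27869e-05.
k ≥ ln(3.27869e-05)/ln(0.43) = -10.3255/-0.84397 = 12.234.
Smallest integer k = 13.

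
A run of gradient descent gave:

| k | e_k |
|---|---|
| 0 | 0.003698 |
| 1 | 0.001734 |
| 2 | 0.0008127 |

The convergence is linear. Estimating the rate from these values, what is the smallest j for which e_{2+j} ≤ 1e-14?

34

Rate ρ ≈ e_2/e_1 = 0.0008127/0.001734 = 0.4687.
After j more steps, e_{2+j} ≈ 0.0008127·ρ^j; need ρ^j ≤ 1e-14/0.0008127 = 1.23047e-11.
j ≥ ln(1.23047e-11)/ln(0.4687) = -25.1210/-0.75779 = 33.150.
So 34 more iterations are needed.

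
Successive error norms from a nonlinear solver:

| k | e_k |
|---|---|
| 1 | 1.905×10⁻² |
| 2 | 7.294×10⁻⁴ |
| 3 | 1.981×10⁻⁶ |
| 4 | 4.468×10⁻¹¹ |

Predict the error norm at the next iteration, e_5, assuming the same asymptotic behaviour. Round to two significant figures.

First estimate the order: p ≈ ln(e_4/e_3) / ln(e_3/e_2) = ln(4.468×10⁻¹¹/1.981×10⁻⁶)/ln(1.981×10⁻⁶/7.294×10⁻⁴) = ln(2.25543e-05)/ln(0.00271593) ≈ 1.8108.
Then e_5 ≈ e_4·(e_4/e_3)^p = 4.468×10⁻¹¹·(2.25543e-05)^1.8108 = 4.468×10⁻¹¹·3.85148e-09 ≈ 1.721e-19.

1.7e-19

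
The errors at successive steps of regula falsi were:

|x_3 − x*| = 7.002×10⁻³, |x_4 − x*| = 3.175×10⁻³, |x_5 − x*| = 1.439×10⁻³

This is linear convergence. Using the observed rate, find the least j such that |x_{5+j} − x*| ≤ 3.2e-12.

26

Rate ρ ≈ |x_5 − x*|/|x_4 − x*| = 1.439×10⁻³/3.175×10⁻³ = 0.4532.
After j more steps, |x_{5+j} − x*| ≈ 1.439×10⁻³·ρ^j; need ρ^j ≤ 3.2e-12/1.439×10⁻³ = 2.22377e-09.
j ≥ ln(2.22377e-09)/ln(0.4532) = -19.9241/-0.79142 = 25.175.
So 26 more iterations are needed.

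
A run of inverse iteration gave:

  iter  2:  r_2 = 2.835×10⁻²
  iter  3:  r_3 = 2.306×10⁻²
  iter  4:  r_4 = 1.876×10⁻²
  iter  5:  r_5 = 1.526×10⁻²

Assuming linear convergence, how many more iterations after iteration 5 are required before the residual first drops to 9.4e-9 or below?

70

Rate ρ ≈ r_5/r_4 = 1.526×10⁻²/1.876×10⁻² = 0.8134.
After j more steps, r_{5+j} ≈ 1.526×10⁻²·ρ^j; need ρ^j ≤ 9.4e-9/1.526×10⁻² = 6.1599e-07.
j ≥ ln(6.1599e-07)/ln(0.8134) = -14.3000/-0.20653 = 69.239.
So 70 more iterations are needed.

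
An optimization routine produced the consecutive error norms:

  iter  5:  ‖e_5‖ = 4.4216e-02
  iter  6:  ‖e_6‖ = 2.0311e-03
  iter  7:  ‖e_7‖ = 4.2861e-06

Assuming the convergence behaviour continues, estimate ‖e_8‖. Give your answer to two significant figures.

1.9e-11

First estimate the order: p ≈ ln(‖e_7‖/‖e_6‖) / ln(‖e_6‖/‖e_5‖) = ln(4.2861e-06/2.0311e-03)/ln(2.0311e-03/4.4216e-02) = ln(0.00211024)/ln(0.0459359) ≈ 2.0000.
Then ‖e_8‖ ≈ ‖e_7‖·(‖e_7‖/‖e_6‖)^p = 4.2861e-06·(0.00211024)^2.0000 = 4.2861e-06·4.45311e-06 ≈ 1.909e-11.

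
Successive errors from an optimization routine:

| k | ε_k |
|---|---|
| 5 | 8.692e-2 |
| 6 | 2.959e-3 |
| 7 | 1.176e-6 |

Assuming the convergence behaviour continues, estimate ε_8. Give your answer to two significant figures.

First estimate the order: p ≈ ln(ε_7/ε_6) / ln(ε_6/ε_5) = ln(1.176e-6/2.959e-3)/ln(2.959e-3/8.692e-2) = ln(0.000397432)/ln(0.0340428) ≈ 2.3166.
Then ε_8 ≈ ε_7·(ε_7/ε_6)^p = 1.176e-6·(0.000397432)^2.3166 = 1.176e-6·1.32389e-08 ≈ 1.557e-14.

1.6e-14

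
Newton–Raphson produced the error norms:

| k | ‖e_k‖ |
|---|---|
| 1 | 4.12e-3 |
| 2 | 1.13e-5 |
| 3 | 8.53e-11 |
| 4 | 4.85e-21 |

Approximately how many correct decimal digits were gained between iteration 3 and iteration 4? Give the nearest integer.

10

Digits gained ≈ log₁₀(‖e_3‖/‖e_4‖) = log₁₀(8.53e-11/4.85e-21) = log₁₀(1.75876e+10) ≈ 10.245.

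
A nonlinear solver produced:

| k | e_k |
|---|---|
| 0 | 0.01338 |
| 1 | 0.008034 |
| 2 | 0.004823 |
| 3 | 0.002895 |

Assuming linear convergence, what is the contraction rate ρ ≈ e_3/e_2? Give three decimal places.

0.600

ρ ≈ e_3/e_2 = 0.002895/0.004823 = 0.60025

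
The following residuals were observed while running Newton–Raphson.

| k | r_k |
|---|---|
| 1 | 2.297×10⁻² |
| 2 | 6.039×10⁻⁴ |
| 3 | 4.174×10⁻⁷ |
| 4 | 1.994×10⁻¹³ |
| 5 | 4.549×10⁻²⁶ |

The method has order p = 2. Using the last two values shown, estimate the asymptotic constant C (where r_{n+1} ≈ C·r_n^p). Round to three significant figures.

1.14

C ≈ r_5 / r_4^2
  = 4.549×10⁻²⁶ / (1.994×10⁻¹³)^2
  = 4.549×10⁻²⁶ / 3.97604e-26 ≈ 1.1441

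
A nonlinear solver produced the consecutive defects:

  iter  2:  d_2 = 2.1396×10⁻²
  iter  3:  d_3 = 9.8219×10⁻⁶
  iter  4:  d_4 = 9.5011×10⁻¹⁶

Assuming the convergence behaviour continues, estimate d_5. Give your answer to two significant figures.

First estimate the order: p ≈ ln(d_4/d_3) / ln(d_3/d_2) = ln(9.5011×10⁻¹⁶/9.8219×10⁻⁶)/ln(9.8219×10⁻⁶/2.1396×10⁻²) = ln(9.67338e-11)/ln(0.000459053) ≈ 3.0000.
Then d_5 ≈ d_4·(d_4/d_3)^p = 9.5011×10⁻¹⁶·(9.67338e-11)^3.0000 = 9.5011×10⁻¹⁶·9.0518e-31 ≈ 8.6e-46.

8.6e-46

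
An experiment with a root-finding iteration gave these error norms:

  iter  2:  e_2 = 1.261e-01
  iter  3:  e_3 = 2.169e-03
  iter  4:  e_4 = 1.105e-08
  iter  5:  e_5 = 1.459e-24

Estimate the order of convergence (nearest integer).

3

Consecutive ratios: e_5/e_4 = 1.459e-24/1.105e-08 = 1.32036e-16, e_4/e_3 = 1.105e-08/2.169e-03 = 5.09451e-06.
p ≈ ln(1.32036e-16)/ln(5.09451e-06) = -36.5635/-12.1873 ≈ 3.00.
So the convergence is cubic (order 3).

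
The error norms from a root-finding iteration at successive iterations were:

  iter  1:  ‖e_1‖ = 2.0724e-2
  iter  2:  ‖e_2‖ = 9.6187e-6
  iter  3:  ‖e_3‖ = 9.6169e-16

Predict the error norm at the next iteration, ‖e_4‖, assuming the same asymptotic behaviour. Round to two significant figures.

9.6e-46

First estimate the order: p ≈ ln(‖e_3‖/‖e_2‖) / ln(‖e_2‖/‖e_1‖) = ln(9.6169e-16/9.6187e-6)/ln(9.6187e-6/2.0724e-2) = ln(9.99813e-11)/ln(0.000464133) ≈ 3.0000.
Then ‖e_4‖ ≈ ‖e_3‖·(‖e_3‖/‖e_2‖)^p = 9.6169e-16·(9.99813e-11)^3.0000 = 9.6169e-16·9.99439e-31 ≈ 9.612e-46.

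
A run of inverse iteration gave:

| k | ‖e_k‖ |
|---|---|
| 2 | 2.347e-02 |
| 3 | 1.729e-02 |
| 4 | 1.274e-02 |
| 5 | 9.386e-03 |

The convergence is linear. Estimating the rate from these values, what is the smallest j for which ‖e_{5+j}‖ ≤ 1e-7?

Rate ρ ≈ ‖e_5‖/‖e_4‖ = 9.386e-03/1.274e-02 = 0.7367.
After j more steps, ‖e_{5+j}‖ ≈ 9.386e-03·ρ^j; need ρ^j ≤ 1e-7/9.386e-03 = 1.06542e-05.
j ≥ ln(1.06542e-05)/ln(0.7367) = -11.4496/-0.30557 = 37.470.
So 38 more iterations are needed.

38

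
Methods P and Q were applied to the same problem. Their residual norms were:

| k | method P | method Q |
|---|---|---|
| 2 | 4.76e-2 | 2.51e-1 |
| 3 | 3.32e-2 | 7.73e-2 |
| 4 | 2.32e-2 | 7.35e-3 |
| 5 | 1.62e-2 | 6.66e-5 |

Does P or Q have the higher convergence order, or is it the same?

Method P: p ≈ ln(1.62e-2/2.32e-2)/ln(2.32e-2/3.32e-2) ≈ 1.00.
Method Q: p ≈ ln(6.66e-5/7.35e-3)/ln(7.35e-3/7.73e-2) ≈ 2.00.
Method Q has the higher order (≈2.0 vs ≈1.0).

Q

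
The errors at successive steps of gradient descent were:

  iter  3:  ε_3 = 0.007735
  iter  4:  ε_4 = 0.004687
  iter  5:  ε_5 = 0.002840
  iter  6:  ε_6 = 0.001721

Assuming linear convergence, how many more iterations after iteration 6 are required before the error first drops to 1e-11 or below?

38

Rate ρ ≈ ε_6/ε_5 = 0.001721/0.002840 = 0.6060.
After j more steps, ε_{6+j} ≈ 0.001721·ρ^j; need ρ^j ≤ 1e-11/0.001721 = 5.81058e-09.
j ≥ ln(5.81058e-09)/ln(0.6060) = -18.9636/-0.50088 = 37.861.
So 38 more iterations are needed.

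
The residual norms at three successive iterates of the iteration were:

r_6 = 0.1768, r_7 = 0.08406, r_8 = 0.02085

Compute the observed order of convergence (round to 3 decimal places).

1.875

p ≈ ln(r_8/r_7) / ln(r_7/r_6)
  = ln(0.02085/0.08406) / ln(0.08406/0.1768)
  = ln(0.248037) / ln(0.475452)
  = -1.394177 / -0.743489 ≈ 1.875182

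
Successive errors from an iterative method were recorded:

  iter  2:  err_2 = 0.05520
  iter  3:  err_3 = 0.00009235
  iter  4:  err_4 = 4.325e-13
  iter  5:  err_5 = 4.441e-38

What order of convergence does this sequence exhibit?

3

Consecutive ratios: err_5/err_4 = 4.441e-38/4.325e-13 = 1.02682e-25, err_4/err_3 = 4.325e-13/0.00009235 = 4.68327e-09.
p ≈ ln(1.02682e-25)/ln(4.68327e-09) = -57.5382/-19.1793 ≈ 3.00.
So the convergence is cubic (order 3).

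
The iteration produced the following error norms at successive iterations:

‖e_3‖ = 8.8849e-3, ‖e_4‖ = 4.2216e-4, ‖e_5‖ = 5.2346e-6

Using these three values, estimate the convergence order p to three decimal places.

p ≈ ln(‖e_5‖/‖e_4‖) / ln(‖e_4‖/‖e_3‖)
  = ln(5.2346e-6/4.2216e-4) / ln(4.2216e-4/8.8849e-3)
  = ln(0.0123996) / ln(0.0475143)
  = -4.390091 / -3.046725 ≈ 1.440921

1.441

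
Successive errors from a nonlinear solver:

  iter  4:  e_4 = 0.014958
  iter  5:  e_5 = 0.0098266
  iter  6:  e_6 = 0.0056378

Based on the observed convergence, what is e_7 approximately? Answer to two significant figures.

2.7e-3

First estimate the order: p ≈ ln(e_6/e_5) / ln(e_5/e_4) = ln(0.0056378/0.0098266)/ln(0.0098266/0.014958) = ln(0.573728)/ln(0.656946) ≈ 1.3224.
Then e_7 ≈ e_6·(e_6/e_5)^p = 0.0056378·(0.573728)^1.3224 = 0.0056378·0.479637 ≈ 0.002704.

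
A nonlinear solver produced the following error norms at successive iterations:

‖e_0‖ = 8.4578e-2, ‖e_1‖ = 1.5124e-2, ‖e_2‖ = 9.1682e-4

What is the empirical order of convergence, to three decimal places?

p ≈ ln(‖e_2‖/‖e_1‖) / ln(‖e_1‖/‖e_0‖)
  = ln(9.1682e-4/1.5124e-2) / ln(1.5124e-2/8.4578e-2)
  = ln(0.0606202) / ln(0.178817)
  = -2.803127 / -1.721392 ≈ 1.628407

1.628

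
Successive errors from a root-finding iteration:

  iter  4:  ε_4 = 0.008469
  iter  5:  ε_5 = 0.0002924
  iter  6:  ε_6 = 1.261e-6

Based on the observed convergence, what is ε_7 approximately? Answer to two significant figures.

First estimate the order: p ≈ ln(ε_6/ε_5) / ln(ε_5/ε_4) = ln(1.261e-6/0.0002924)/ln(0.0002924/0.008469) = ln(0.00431259)/ln(0.0345259) ≈ 1.6180.
Then ε_7 ≈ ε_6·(ε_6/ε_5)^p = 1.261e-6·(0.00431259)^1.6180 = 1.261e-6·0.000148938 ≈ 1.878e-10.

1.9e-10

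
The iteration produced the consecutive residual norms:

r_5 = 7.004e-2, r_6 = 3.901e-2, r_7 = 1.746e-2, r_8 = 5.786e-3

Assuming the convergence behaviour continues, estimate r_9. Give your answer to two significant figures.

First estimate the order: p ≈ ln(r_8/r_7) / ln(r_7/r_6) = ln(5.786e-3/1.746e-2)/ln(1.746e-2/3.901e-2) = ln(0.331386)/ln(0.447578) ≈ 1.3739.
Then r_9 ≈ r_8·(r_8/r_7)^p = 5.786e-3·(0.331386)^1.3739 = 5.786e-3·0.219274 ≈ 0.001269.

1.3e-3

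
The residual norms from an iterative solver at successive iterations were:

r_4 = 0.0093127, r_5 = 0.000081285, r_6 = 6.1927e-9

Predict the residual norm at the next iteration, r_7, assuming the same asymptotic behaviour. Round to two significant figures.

First estimate the order: p ≈ ln(r_6/r_5) / ln(r_5/r_4) = ln(6.1927e-9/0.000081285)/ln(0.000081285/0.0093127) = ln(7.6185e-05)/ln(0.0087284) ≈ 2.0000.
Then r_7 ≈ r_6·(r_6/r_5)^p = 6.1927e-9·(7.6185e-05)^2.0000 = 6.1927e-9·5.80415e-09 ≈ 3.594e-17.

3.6e-17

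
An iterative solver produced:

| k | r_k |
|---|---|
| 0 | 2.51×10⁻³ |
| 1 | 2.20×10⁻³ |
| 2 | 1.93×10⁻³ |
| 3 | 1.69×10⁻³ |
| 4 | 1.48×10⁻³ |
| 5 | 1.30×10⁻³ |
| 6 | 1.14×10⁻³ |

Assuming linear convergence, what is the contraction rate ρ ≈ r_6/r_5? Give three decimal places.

ρ ≈ r_6/r_5 = 1.14×10⁻³/1.30×10⁻³ = 0.87692

0.877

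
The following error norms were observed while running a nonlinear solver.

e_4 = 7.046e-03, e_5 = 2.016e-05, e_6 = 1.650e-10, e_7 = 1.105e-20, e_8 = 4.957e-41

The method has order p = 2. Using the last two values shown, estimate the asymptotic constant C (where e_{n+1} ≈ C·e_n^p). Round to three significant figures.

C ≈ e_8 / e_7^2
  = 4.957e-41 / (1.105e-20)^2
  = 4.957e-41 / 1.22102e-40 ≈ 0.40597

0.406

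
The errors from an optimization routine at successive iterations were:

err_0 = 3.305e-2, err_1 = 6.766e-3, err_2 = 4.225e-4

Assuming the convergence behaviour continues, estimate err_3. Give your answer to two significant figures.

First estimate the order: p ≈ ln(err_2/err_1) / ln(err_1/err_0) = ln(4.225e-4/6.766e-3)/ln(6.766e-3/3.305e-2) = ln(0.0624446)/ln(0.20472) ≈ 1.7486.
Then err_3 ≈ err_2·(err_2/err_1)^p = 4.225e-4·(0.0624446)^1.7486 = 4.225e-4·0.00783073 ≈ 3.308e-06.

3.3e-6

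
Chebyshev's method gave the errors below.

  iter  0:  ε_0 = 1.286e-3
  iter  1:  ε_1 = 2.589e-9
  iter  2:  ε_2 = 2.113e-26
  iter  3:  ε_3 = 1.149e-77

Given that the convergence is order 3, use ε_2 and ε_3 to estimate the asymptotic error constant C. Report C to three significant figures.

C ≈ ε_3 / ε_2^3
  = 1.149e-77 / (2.113e-26)^3
  = 1.149e-77 / 9.43406e-78 ≈ 1.2179

1.22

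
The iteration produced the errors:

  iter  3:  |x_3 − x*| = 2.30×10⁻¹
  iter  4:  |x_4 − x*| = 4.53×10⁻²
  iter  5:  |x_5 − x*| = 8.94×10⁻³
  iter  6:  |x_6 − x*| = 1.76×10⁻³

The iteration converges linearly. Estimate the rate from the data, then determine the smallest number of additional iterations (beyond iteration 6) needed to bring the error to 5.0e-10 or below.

Rate ρ ≈ |x_6 − x*|/|x_5 − x*| = 1.76×10⁻³/8.94×10⁻³ = 0.1969.
After j more steps, |x_{6+j} − x*| ≈ 1.76×10⁻³·ρ^j; need ρ^j ≤ 5.0e-10/1.76×10⁻³ = 2.84091e-07.
j ≥ ln(2.84091e-07)/ln(0.1969) = -15.0740/-1.62506 = 9.276.
So 10 more iterations are needed.

10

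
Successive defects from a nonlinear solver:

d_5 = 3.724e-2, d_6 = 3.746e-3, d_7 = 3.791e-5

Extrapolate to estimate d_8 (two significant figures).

3.9e-9

First estimate the order: p ≈ ln(d_7/d_6) / ln(d_6/d_5) = ln(3.791e-5/3.746e-3)/ln(3.746e-3/3.724e-2) = ln(0.0101201)/ln(0.100591) ≈ 1.9999.
Then d_8 ≈ d_7·(d_7/d_6)^p = 3.791e-5·(0.0101201)^1.9999 = 3.791e-5·0.000102463 ≈ 3.884e-09.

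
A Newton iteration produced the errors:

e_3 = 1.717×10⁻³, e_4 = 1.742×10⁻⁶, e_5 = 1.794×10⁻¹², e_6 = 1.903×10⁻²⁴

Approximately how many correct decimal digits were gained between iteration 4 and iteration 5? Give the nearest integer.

6

Digits gained ≈ log₁₀(e_4/e_5) = log₁₀(1.742×10⁻⁶/1.794×10⁻¹²) = log₁₀(971014) ≈ 5.987.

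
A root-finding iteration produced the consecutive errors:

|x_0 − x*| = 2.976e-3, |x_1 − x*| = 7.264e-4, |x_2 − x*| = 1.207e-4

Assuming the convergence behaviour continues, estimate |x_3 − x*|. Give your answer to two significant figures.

1.2e-5

First estimate the order: p ≈ ln(|x_2 − x*|/|x_1 − x*|) / ln(|x_1 − x*|/|x_0 − x*|) = ln(1.207e-4/7.264e-4)/ln(7.264e-4/2.976e-3) = ln(0.166162)/ln(0.244086) ≈ 1.2727.
Then |x_3 − x*| ≈ |x_2 − x*|·(|x_2 − x*|/|x_1 − x*|)^p = 1.207e-4·(0.166162)^1.2727 = 1.207e-4·0.101852 ≈ 1.229e-05.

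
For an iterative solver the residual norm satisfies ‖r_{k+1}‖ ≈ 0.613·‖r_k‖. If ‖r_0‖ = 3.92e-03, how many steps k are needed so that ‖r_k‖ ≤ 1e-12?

After k steps, ‖r_k‖ ≈ 3.92e-03·0.613^k.
Need 0.613^k ≤ 1e-12/3.92e-03 = 2.55102e-10.
k ≥ ln(2.55102e-10)/ln(0.613) = -22.0894/-0.48939 = 45.137.
Smallest integer k = 46.

46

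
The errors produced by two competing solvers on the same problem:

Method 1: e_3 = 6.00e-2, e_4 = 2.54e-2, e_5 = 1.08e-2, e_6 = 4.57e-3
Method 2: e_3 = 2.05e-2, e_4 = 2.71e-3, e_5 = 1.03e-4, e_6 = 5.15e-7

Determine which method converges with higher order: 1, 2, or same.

Method 1: p ≈ ln(4.57e-3/1.08e-2)/ln(1.08e-2/2.54e-2) ≈ 1.01.
Method 2: p ≈ ln(5.15e-7/1.03e-4)/ln(1.03e-4/2.71e-3) ≈ 1.62.
Method 2 has the higher order (≈1.6 vs ≈1.0).

2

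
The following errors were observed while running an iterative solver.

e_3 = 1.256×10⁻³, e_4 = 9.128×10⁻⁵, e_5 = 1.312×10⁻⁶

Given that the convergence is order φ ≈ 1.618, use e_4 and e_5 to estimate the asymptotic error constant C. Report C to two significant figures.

C ≈ e_5 / e_4^1.618
  = 1.312×10⁻⁶ / (9.128×10⁻⁵)^1.618
  = 1.312×10⁻⁶ / 2.90997e-07 ≈ 4.5086

4.5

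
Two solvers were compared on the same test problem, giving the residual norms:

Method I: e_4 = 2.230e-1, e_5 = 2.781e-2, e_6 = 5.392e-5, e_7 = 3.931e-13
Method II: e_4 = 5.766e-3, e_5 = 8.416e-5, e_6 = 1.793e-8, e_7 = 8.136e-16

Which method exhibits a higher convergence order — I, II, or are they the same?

I

Method I: p ≈ ln(3.931e-13/5.392e-5)/ln(5.392e-5/2.781e-2) ≈ 3.00.
Method II: p ≈ ln(8.136e-16/1.793e-8)/ln(1.793e-8/8.416e-5) ≈ 2.00.
Method I has the higher order (≈3.0 vs ≈2.0).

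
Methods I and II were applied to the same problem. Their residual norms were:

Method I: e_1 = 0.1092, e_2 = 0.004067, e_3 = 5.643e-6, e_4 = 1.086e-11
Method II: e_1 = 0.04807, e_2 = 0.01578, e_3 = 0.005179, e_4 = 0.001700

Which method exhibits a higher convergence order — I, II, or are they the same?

I

Method I: p ≈ ln(1.086e-11/5.643e-6)/ln(5.643e-6/0.004067) ≈ 2.00.
Method II: p ≈ ln(0.001700/0.005179)/ln(0.005179/0.01578) ≈ 1.00.
Method I has the higher order (≈2.0 vs ≈1.0).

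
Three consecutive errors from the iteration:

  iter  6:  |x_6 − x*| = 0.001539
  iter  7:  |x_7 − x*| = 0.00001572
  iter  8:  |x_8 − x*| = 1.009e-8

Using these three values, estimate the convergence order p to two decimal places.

p ≈ ln(|x_8 − x*|/|x_7 − x*|) / ln(|x_7 − x*|/|x_6 − x*|)
  = ln(1.009e-8/0.00001572) / ln(0.00001572/0.001539)
  = ln(0.000641858) / ln(0.0102144)
  = -7.35114 / -4.58396 ≈ 1.60367

1.60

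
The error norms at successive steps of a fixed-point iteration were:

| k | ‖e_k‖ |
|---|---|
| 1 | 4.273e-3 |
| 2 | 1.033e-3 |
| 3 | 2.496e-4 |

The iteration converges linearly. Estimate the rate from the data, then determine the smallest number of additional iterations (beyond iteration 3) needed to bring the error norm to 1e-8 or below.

Rate ρ ≈ ‖e_3‖/‖e_2‖ = 2.496e-4/1.033e-3 = 0.2416.
After j more steps, ‖e_{3+j}‖ ≈ 2.496e-4·ρ^j; need ρ^j ≤ 1e-8/2.496e-4 = 4.00641e-05.
j ≥ ln(4.00641e-05)/ln(0.2416) = -10.1250/-1.42047 = 7.128.
So 8 more iterations are needed.

8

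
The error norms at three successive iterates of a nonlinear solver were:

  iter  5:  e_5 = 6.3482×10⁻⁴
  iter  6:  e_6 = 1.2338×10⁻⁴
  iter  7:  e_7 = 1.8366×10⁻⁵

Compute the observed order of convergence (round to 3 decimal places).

1.163

p ≈ ln(e_7/e_6) / ln(e_6/e_5)
  = ln(1.8366×10⁻⁵/1.2338×10⁻⁴) / ln(1.2338×10⁻⁴/6.3482×10⁻⁴)
  = ln(0.148857) / ln(0.194354)
  = -1.904769 / -1.638074 ≈ 1.162810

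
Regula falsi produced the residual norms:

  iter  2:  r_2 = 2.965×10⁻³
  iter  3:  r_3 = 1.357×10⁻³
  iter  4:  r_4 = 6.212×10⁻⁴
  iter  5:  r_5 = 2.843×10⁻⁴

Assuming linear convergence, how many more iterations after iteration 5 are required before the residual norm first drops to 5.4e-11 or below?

20

Rate ρ ≈ r_5/r_4 = 2.843×10⁻⁴/6.212×10⁻⁴ = 0.4577.
After j more steps, r_{5+j} ≈ 2.843×10⁻⁴·ρ^j; need ρ^j ≤ 5.4e-11/2.843×10⁻⁴ = 1.8994e-07.
j ≥ ln(1.8994e-07)/ln(0.4577) = -15.4766/-0.78154 = 19.803.
So 20 more iterations are needed.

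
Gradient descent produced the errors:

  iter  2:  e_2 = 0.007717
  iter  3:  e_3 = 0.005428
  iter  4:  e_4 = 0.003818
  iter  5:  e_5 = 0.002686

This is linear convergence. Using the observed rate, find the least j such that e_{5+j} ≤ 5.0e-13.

Rate ρ ≈ e_5/e_4 = 0.002686/0.003818 = 0.7035.
After j more steps, e_{5+j} ≈ 0.002686·ρ^j; need ρ^j ≤ 5.0e-13/0.002686 = 1.8615e-10.
j ≥ ln(1.8615e-10)/ln(0.7035) = -22.4045/-0.35169 = 63.705.
So 64 more iterations are needed.

64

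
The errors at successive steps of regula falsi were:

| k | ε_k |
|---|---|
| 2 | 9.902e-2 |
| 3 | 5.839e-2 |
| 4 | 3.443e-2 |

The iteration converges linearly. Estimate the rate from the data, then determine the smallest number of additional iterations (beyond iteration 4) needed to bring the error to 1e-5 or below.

16

Rate ρ ≈ ε_4/ε_3 = 3.443e-2/5.839e-2 = 0.5897.
After j more steps, ε_{4+j} ≈ 3.443e-2·ρ^j; need ρ^j ≤ 1e-5/3.443e-2 = 0.000290444.
j ≥ ln(0.000290444)/ln(0.5897) = -8.1441/-0.52814 = 15.420.
So 16 more iterations are needed.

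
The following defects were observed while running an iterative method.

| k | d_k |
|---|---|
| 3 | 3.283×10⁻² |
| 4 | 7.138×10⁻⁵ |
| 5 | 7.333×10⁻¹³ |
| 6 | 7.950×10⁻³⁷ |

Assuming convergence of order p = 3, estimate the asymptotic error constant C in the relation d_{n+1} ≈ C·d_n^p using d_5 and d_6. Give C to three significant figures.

2.02

C ≈ d_6 / d_5^3
  = 7.950×10⁻³⁷ / (7.333×10⁻¹³)^3
  = 7.950×10⁻³⁷ / 3.94317e-37 ≈ 2.0161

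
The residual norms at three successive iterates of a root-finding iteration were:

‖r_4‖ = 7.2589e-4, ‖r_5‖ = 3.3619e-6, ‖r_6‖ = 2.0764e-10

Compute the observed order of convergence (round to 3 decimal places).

1.803

p ≈ ln(‖r_6‖/‖r_5‖) / ln(‖r_5‖/‖r_4‖)
  = ln(2.0764e-10/3.3619e-6) / ln(3.3619e-6/7.2589e-4)
  = ln(6.17627e-05) / ln(0.00463142)
  = -9.692211 / -5.374892 ≈ 1.803238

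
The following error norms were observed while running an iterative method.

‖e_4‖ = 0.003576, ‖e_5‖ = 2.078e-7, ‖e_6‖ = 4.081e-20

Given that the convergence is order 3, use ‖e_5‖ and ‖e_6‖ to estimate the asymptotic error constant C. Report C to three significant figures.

4.55

C ≈ ‖e_6‖ / ‖e_5‖^3
  = 4.081e-20 / (2.078e-7)^3
  = 4.081e-20 / 8.97298e-21 ≈ 4.5481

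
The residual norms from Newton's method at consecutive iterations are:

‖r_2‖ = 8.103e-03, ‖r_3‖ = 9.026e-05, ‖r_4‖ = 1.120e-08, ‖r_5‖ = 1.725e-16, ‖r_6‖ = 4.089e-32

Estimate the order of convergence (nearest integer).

Consecutive ratios: ‖r_6‖/‖r_5‖ = 4.089e-32/1.725e-16 = 2.37043e-16, ‖r_5‖/‖r_4‖ = 1.725e-16/1.120e-08 = 1.54018e-08.
p ≈ ln(2.37043e-16)/ln(1.54018e-08) = -35.9783/-17.9888 ≈ 2.00.
So the convergence is quadratic (order 2).

2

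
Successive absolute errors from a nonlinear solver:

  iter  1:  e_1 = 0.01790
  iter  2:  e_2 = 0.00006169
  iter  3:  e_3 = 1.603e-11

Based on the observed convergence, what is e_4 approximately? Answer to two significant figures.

First estimate the order: p ≈ ln(e_3/e_2) / ln(e_2/e_1) = ln(1.603e-11/0.00006169)/ln(0.00006169/0.01790) = ln(2.59848e-07)/ln(0.00344637) ≈ 2.6741.
Then e_4 ≈ e_3·(e_3/e_2)^p = 1.603e-11·(2.59848e-07)^2.6741 = 1.603e-11·2.45641e-18 ≈ 3.938e-29.

3.9e-29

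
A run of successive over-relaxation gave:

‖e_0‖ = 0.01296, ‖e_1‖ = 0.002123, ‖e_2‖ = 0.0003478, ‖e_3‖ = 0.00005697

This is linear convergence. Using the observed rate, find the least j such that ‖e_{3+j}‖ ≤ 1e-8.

5

Rate ρ ≈ ‖e_3‖/‖e_2‖ = 0.00005697/0.0003478 = 0.1638.
After j more steps, ‖e_{3+j}‖ ≈ 0.00005697·ρ^j; need ρ^j ≤ 1e-8/0.00005697 = 0.000175531.
j ≥ ln(0.000175531)/ln(0.1638) = -8.6477/-1.80911 = 4.780.
So 5 more iterations are needed.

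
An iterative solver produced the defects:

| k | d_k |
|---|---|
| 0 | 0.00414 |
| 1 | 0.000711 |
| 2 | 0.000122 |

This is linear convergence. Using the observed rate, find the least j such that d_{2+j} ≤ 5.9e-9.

6

Rate ρ ≈ d_2/d_1 = 0.000122/0.000711 = 0.1716.
After j more steps, d_{2+j} ≈ 0.000122·ρ^j; need ρ^j ≤ 5.9e-9/0.000122 = 4.83607e-05.
j ≥ ln(4.83607e-05)/ln(0.1716) = -9.9368/-1.76259 = 5.638.
So 6 more iterations are needed.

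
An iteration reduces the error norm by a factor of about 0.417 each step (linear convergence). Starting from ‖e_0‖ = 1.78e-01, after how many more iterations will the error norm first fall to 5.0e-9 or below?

After k steps, ‖e_k‖ ≈ 1.78e-01·0.417^k.
Need 0.417^k ≤ 5.0e-9/1.78e-01 = 2.80899e-08.
k ≥ ln(2.80899e-08)/ln(0.417) = -17.3879/-0.87467 = 19.879.
Smallest integer k = 20.

20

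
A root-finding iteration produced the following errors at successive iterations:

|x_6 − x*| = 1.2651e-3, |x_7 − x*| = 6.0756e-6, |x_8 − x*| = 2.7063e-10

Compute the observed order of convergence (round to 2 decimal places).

p ≈ ln(|x_8 − x*|/|x_7 − x*|) / ln(|x_7 − x*|/|x_6 − x*|)
  = ln(2.7063e-10/6.0756e-6) / ln(6.0756e-6/1.2651e-3)
  = ln(4.45437e-05) / ln(0.00480247)
  = -10.01904 / -5.33862 ≈ 1.87671

1.88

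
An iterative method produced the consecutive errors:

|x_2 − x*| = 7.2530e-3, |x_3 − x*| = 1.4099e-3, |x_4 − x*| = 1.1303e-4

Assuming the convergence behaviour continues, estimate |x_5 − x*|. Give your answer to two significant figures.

First estimate the order: p ≈ ln(|x_4 − x*|/|x_3 − x*|) / ln(|x_3 − x*|/|x_2 − x*|) = ln(1.1303e-4/1.4099e-3)/ln(1.4099e-3/7.2530e-3) = ln(0.0801688)/ln(0.194389) ≈ 1.5408.
Then |x_5 − x*| ≈ |x_4 − x*|·(|x_4 − x*|/|x_3 − x*|)^p = 1.1303e-4·(0.0801688)^1.5408 = 1.1303e-4·0.0204782 ≈ 2.315e-06.

2.3e-6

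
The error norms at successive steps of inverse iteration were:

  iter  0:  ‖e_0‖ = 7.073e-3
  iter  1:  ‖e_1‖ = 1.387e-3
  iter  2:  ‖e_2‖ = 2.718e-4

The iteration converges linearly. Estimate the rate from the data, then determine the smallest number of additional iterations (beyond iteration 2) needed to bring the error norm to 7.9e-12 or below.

Rate ρ ≈ ‖e_2‖/‖e_1‖ = 2.718e-4/1.387e-3 = 0.1960.
After j more steps, ‖e_{2+j}‖ ≈ 2.718e-4·ρ^j; need ρ^j ≤ 7.9e-12/2.718e-4 = 2.90655e-08.
j ≥ ln(2.90655e-08)/ln(0.1960) = -17.3537/-1.62964 = 10.649.
So 11 more iterations are needed.

11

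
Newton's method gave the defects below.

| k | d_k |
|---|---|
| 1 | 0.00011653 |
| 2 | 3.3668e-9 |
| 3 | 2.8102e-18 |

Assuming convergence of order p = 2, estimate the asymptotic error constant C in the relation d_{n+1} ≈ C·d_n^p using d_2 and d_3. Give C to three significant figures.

0.248

C ≈ d_3 / d_2^2
  = 2.8102e-18 / (3.3668e-9)^2
  = 2.8102e-18 / 1.13353e-17 ≈ 0.24791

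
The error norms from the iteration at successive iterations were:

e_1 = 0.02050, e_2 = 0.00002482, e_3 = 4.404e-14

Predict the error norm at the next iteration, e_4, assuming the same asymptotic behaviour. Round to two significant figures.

First estimate the order: p ≈ ln(e_3/e_2) / ln(e_2/e_1) = ln(4.404e-14/0.00002482)/ln(0.00002482/0.02050) = ln(1.77438e-09)/ln(0.00121073) ≈ 3.0000.
Then e_4 ≈ e_3·(e_3/e_2)^p = 4.404e-14·(1.77438e-09)^3.0000 = 4.404e-14·5.5865e-27 ≈ 2.46e-40.

2.5e-40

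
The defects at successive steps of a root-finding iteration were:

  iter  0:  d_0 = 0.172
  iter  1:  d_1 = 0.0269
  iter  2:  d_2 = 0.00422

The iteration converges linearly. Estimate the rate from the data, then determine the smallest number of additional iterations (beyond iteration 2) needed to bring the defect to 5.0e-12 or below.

Rate ρ ≈ d_2/d_1 = 0.00422/0.0269 = 0.1569.
After j more steps, d_{2+j} ≈ 0.00422·ρ^j; need ρ^j ≤ 5.0e-12/0.00422 = 1.18483e-09.
j ≥ ln(1.18483e-09)/ln(0.1569) = -20.5537/-1.85215 = 11.097.
So 12 more iterations are needed.

12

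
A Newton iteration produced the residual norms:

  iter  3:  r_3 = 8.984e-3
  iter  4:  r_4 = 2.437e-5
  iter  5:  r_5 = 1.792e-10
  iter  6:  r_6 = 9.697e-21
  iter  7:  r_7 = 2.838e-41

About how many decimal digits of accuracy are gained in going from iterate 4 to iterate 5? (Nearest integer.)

5

Digits gained ≈ log₁₀(r_4/r_5) = log₁₀(2.437e-5/1.792e-10) = log₁₀(135993) ≈ 5.134.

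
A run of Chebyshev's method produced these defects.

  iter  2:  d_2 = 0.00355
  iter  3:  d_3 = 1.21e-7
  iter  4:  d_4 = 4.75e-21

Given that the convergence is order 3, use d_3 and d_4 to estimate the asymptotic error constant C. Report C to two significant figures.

C ≈ d_4 / d_3^3
  = 4.75e-21 / (1.21e-7)^3
  = 4.75e-21 / 1.77156e-21 ≈ 2.6813

2.7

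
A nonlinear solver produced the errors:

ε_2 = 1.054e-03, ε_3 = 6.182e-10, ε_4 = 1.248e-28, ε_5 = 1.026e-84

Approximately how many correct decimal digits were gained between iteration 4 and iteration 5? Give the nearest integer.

56

Digits gained ≈ log₁₀(ε_4/ε_5) = log₁₀(1.248e-28/1.026e-84) = log₁₀(1.21637e+56) ≈ 56.085.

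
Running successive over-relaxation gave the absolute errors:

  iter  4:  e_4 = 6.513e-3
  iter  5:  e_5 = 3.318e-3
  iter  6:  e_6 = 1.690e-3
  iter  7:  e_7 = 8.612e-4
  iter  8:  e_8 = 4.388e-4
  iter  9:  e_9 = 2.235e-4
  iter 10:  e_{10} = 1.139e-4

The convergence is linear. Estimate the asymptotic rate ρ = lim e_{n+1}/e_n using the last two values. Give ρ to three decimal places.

ρ ≈ e_{10}/e_9 = 1.139e-4/2.235e-4 = 0.50962

0.510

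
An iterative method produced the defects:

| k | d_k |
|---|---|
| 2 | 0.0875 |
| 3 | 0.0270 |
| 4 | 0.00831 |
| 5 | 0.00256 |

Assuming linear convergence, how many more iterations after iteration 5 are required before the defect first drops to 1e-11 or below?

17

Rate ρ ≈ d_5/d_4 = 0.00256/0.00831 = 0.3081.
After j more steps, d_{5+j} ≈ 0.00256·ρ^j; need ρ^j ≤ 1e-11/0.00256 = 3.90625e-09.
j ≥ ln(3.90625e-09)/ln(0.3081) = -19.3607/-1.17733 = 16.445.
So 17 more iterations are needed.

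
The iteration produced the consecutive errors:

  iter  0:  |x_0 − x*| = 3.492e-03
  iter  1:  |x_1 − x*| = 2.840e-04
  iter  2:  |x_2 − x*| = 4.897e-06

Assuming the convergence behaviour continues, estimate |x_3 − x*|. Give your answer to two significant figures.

6.9e-9

First estimate the order: p ≈ ln(|x_2 − x*|/|x_1 − x*|) / ln(|x_1 − x*|/|x_0 − x*|) = ln(4.897e-06/2.840e-04)/ln(2.840e-04/3.492e-03) = ln(0.017243)/ln(0.0813288) ≈ 1.6181.
Then |x_3 − x*| ≈ |x_2 − x*|·(|x_2 − x*|/|x_1 − x*|)^p = 4.897e-06·(0.017243)^1.6181 = 4.897e-06·0.00140173 ≈ 6.864e-09.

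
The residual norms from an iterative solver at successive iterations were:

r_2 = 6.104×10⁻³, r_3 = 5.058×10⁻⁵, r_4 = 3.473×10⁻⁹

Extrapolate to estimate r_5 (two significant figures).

First estimate the order: p ≈ ln(r_4/r_3) / ln(r_3/r_2) = ln(3.473×10⁻⁹/5.058×10⁻⁵)/ln(5.058×10⁻⁵/6.104×10⁻³) = ln(6.86635e-05)/ln(0.00828637) ≈ 2.0000.
Then r_5 ≈ r_4·(r_4/r_3)^p = 3.473×10⁻⁹·(6.86635e-05)^2.0000 = 3.473×10⁻⁹·4.71468e-09 ≈ 1.637e-17.

1.6e-17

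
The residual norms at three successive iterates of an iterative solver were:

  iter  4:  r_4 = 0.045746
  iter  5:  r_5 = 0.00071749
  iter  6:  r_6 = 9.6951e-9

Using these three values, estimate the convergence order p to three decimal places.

p ≈ ln(r_6/r_5) / ln(r_5/r_4)
  = ln(9.6951e-9/0.00071749) / ln(0.00071749/0.045746)
  = ln(1.35125e-05) / ln(0.0156842)
  = -11.211895 / -4.155101 ≈ 2.698345

2.698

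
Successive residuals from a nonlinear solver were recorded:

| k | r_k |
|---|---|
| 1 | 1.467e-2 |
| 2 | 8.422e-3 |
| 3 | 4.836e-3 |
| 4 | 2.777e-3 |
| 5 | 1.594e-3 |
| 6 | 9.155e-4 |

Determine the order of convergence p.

Consecutive ratios: r_6/r_5 = 9.155e-4/1.594e-3 = 0.574341, r_5/r_4 = 1.594e-3/2.777e-3 = 0.574001.
p ≈ ln(0.574341)/ln(0.574001) = -0.5545/-0.5551 ≈ 1.00.
So the convergence is linear (order 1).

1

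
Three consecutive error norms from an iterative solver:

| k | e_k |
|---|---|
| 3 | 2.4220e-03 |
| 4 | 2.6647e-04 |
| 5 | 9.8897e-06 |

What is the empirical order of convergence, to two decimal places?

p ≈ ln(e_5/e_4) / ln(e_4/e_3)
  = ln(9.8897e-06/2.6647e-04) / ln(2.6647e-04/2.4220e-03)
  = ln(0.0371137) / ln(0.110021)
  = -3.29377 / -2.20708 ≈ 1.49237

1.49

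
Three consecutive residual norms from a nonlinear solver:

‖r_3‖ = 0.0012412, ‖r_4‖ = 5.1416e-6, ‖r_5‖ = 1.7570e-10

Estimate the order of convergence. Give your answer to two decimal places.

1.87

p ≈ ln(‖r_5‖/‖r_4‖) / ln(‖r_4‖/‖r_3‖)
  = ln(1.7570e-10/5.1416e-6) / ln(5.1416e-6/0.0012412)
  = ln(3.41722e-05) / ln(0.00414244)
  = -10.28410 / -5.48647 ≈ 1.87445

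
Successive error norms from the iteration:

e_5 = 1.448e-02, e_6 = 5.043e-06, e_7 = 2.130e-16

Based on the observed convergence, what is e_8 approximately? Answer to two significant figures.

1.6e-47

First estimate the order: p ≈ ln(e_7/e_6) / ln(e_6/e_5) = ln(2.130e-16/5.043e-06)/ln(5.043e-06/1.448e-02) = ln(4.22368e-11)/ln(0.000348273) ≈ 3.0000.
Then e_8 ≈ e_7·(e_7/e_6)^p = 2.130e-16·(4.22368e-11)^3.0000 = 2.130e-16·7.53482e-32 ≈ 1.605e-47.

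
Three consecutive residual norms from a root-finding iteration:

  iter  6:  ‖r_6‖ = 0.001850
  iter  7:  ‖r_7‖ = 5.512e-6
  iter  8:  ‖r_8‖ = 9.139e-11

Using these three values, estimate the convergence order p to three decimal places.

p ≈ ln(‖r_8‖/‖r_7‖) / ln(‖r_7‖/‖r_6‖)
  = ln(9.139e-11/5.512e-6) / ln(5.512e-6/0.001850)
  = ln(1.65802e-05) / ln(0.00297946)
  = -11.007301 / -5.816013 ≈ 1.892585

1.893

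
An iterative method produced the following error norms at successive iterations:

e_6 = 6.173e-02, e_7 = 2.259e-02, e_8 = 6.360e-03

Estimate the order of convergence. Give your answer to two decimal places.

p ≈ ln(e_8/e_7) / ln(e_7/e_6)
  = ln(6.360e-03/2.259e-02) / ln(2.259e-02/6.173e-02)
  = ln(0.281541) / ln(0.365948)
  = -1.26748 / -1.00526 ≈ 1.26085

1.26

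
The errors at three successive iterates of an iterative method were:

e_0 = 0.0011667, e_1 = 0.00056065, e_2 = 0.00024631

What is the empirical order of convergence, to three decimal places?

p ≈ ln(e_2/e_1) / ln(e_1/e_0)
  = ln(0.00024631/0.00056065) / ln(0.00056065/0.0011667)
  = ln(0.439329) / ln(0.480543)
  = -0.822507 / -0.732839 ≈ 1.122357

1.122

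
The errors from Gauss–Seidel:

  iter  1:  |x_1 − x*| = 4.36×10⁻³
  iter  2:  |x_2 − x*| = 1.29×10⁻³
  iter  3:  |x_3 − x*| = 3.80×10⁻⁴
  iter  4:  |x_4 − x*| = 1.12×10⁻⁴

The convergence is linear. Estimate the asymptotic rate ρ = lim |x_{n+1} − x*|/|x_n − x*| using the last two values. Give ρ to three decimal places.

ρ ≈ |x_4 − x*|/|x_3 − x*| = 1.12×10⁻⁴/3.80×10⁻⁴ = 0.29474

0.295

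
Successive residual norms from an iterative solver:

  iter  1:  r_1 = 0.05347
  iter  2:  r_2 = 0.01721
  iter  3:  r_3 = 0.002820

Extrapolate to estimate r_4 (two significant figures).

1.6e-4

First estimate the order: p ≈ ln(r_3/r_2) / ln(r_2/r_1) = ln(0.002820/0.01721)/ln(0.01721/0.05347) = ln(0.163858)/ln(0.321863) ≈ 1.5955.
Then r_4 ≈ r_3·(r_3/r_2)^p = 0.002820·(0.163858)^1.5955 = 0.002820·0.0558063 ≈ 0.0001574.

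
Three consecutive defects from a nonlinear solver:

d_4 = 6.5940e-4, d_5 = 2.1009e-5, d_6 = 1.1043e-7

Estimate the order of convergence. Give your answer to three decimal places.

p ≈ ln(d_6/d_5) / ln(d_5/d_4)
  = ln(1.1043e-7/2.1009e-5) / ln(2.1009e-5/6.5940e-4)
  = ln(0.00525632) / ln(0.0318608)
  = -5.248324 / -3.446379 ≈ 1.522852

1.523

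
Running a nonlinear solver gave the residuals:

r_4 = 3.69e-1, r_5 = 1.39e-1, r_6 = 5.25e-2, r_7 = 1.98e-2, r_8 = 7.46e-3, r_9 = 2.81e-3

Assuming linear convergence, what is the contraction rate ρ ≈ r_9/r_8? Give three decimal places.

0.377

ρ ≈ r_9/r_8 = 2.81e-3/7.46e-3 = 0.37668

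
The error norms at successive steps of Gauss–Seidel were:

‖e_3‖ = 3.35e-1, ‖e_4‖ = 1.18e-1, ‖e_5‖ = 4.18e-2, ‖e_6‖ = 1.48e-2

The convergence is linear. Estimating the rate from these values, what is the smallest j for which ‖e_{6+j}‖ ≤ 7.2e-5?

Rate ρ ≈ ‖e_6‖/‖e_5‖ = 1.48e-2/4.18e-2 = 0.3541.
After j more steps, ‖e_{6+j}‖ ≈ 1.48e-2·ρ^j; need ρ^j ≤ 7.2e-5/1.48e-2 = 0.00486486.
j ≥ ln(0.00486486)/ln(0.3541) = -5.3257/-1.03818 = 5.130.
So 6 more iterations are needed.

6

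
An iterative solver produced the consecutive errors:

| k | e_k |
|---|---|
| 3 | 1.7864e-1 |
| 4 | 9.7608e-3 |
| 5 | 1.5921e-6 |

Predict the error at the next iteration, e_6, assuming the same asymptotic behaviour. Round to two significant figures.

6.9e-18

First estimate the order: p ≈ ln(e_5/e_4) / ln(e_4/e_3) = ln(1.5921e-6/9.7608e-3)/ln(9.7608e-3/1.7864e-1) = ln(0.000163112)/ln(0.0546395) ≈ 3.0000.
Then e_6 ≈ e_5·(e_5/e_4)^p = 1.5921e-6·(0.000163112)^3.0000 = 1.5921e-6·4.33968e-12 ≈ 6.909e-18.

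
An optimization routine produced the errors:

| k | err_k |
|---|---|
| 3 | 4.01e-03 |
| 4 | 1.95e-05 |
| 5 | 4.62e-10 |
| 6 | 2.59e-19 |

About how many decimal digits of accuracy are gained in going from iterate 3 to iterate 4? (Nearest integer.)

Digits gained ≈ log₁₀(err_3/err_4) = log₁₀(4.01e-03/1.95e-05) = log₁₀(205.641) ≈ 2.313.

2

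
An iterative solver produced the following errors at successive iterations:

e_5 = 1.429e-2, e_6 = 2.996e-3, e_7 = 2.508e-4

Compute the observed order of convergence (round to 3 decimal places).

p ≈ ln(e_7/e_6) / ln(e_6/e_5)
  = ln(2.508e-4/2.996e-3) / ln(2.996e-3/1.429e-2)
  = ln(0.0837116) / ln(0.209657)
  = -2.480378 / -1.562282 ≈ 1.587663

1.588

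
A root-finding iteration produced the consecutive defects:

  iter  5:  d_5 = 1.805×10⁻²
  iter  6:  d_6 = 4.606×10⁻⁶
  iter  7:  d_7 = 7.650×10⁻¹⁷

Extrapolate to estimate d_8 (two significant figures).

First estimate the order: p ≈ ln(d_7/d_6) / ln(d_6/d_5) = ln(7.650×10⁻¹⁷/4.606×10⁻⁶)/ln(4.606×10⁻⁶/1.805×10⁻²) = ln(1.66088e-11)/ln(0.00025518) ≈ 3.0001.
Then d_8 ≈ d_7·(d_7/d_6)^p = 7.650×10⁻¹⁷·(1.66088e-11)^3.0001 = 7.650×10⁻¹⁷·4.57022e-33 ≈ 3.496e-49.

3.5e-49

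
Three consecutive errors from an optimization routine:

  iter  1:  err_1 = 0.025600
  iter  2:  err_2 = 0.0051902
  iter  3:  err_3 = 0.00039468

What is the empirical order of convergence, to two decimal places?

p ≈ ln(err_3/err_2) / ln(err_2/err_1)
  = ln(0.00039468/0.0051902) / ln(0.0051902/0.025600)
  = ln(0.0760433) / ln(0.202742)
  = -2.57645 / -1.59582 ≈ 1.61450

1.61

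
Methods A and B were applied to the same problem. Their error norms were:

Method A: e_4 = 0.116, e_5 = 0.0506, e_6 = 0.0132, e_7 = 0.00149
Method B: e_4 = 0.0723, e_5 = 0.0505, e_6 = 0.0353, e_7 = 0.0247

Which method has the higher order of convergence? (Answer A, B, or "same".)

A

Method A: p ≈ ln(0.00149/0.0132)/ln(0.0132/0.0506) ≈ 1.62.
Method B: p ≈ ln(0.0247/0.0353)/ln(0.0353/0.0505) ≈ 1.00.
Method A has the higher order (≈1.6 vs ≈1.0).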